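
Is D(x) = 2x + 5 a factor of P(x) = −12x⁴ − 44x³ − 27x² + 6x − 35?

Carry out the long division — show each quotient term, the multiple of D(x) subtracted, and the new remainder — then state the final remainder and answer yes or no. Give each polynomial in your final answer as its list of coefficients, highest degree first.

Step 1: lead(−12x⁴ − 44x³ − 27x² + 6x − 35) ÷ lead(D) = −12x⁴ ÷ 2x = −6x³. Subtract (−6x³)·D = −12x⁴ − 30x³. Remainder: −14x³ − 27x² + 6x − 35.
Step 2: lead(−14x³ − 27x² + 6x − 35) ÷ lead(D) = −14x³ ÷ 2x = −7x². Subtract (−7x²)·D = −14x³ − 35x². Remainder: 8x² + 6x − 35.
Step 3: lead(8x² + 6x − 35) ÷ lead(D) = 8x² ÷ 2x = 4x. Subtract (4x)·D = 8x² + 20x. Remainder: −14x − 35.
Step 4: lead(−14x − 35) ÷ lead(D) = −14x ÷ 2x = −7. Subtract (−7)·D = −14x − 35. Remainder: 0.

R = [0], so D(x) is a factor of P(x). yes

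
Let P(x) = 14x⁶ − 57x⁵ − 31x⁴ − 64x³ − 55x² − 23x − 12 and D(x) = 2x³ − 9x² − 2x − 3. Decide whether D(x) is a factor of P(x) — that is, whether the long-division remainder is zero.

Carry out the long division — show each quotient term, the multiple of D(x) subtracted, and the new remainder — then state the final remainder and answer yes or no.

R(x) = 0, so D(x) is a factor of P(x). yes

Step 1: lead(14x⁶ − 57x⁵ − 31x⁴ − 64x³ − 55x² − 23x − 12) ÷ lead(D) = 14x⁶ ÷ 2x³ = 7x³. Subtract (7x³)·D = 14x⁶ − 63x⁵ − 14x⁴ − 21x³. Remainder: 6x⁵ − 17x⁴ − 43x³ − 55x² − 23x − 12.
Step 2: lead(6x⁵ − 17x⁴ − 43x³ − 55x² − 23x − 12) ÷ lead(D) = 6x⁵ ÷ 2x³ = 3x². Subtract (3x²)·D = 6x⁵ − 27x⁴ − 6x³ − 9x². Remainder: 10x⁴ − 37x³ − 46x² − 23x − 12.
Step 3: lead(10x⁴ − 37x³ − 46x² − 23x − 12) ÷ lead(D) = 10x⁴ ÷ 2x³ = 5x. Subtract (5x)·D = 10x⁴ − 45x³ − 10x² − 15x. Remainder: 8x³ − 36x² − 8x − 12.
Step 4: lead(8x³ − 36x² − 8x − 12) ÷ lead(D) = 8x³ ÷ 2x³ = 4. Subtract (4)·D = 8x³ − 36x² − 8x − 12. Remainder: 0.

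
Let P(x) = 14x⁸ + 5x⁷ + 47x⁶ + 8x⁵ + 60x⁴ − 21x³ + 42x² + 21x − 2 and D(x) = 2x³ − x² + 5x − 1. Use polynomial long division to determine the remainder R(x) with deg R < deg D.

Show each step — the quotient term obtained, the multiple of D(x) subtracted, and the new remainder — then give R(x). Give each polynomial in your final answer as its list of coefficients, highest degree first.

R = [4]

Step 1: lead(14x⁸ + 5x⁷ + 47x⁶ + 8x⁵ + 60x⁴ − 21x³ + 42x² + 21x − 2) ÷ lead(D) = 14x⁸ ÷ 2x³ = 7x⁵. Subtract (7x⁵)·D = 14x⁸ − 7x⁷ + 35x⁶ − 7x⁵. Remainder: 12x⁷ + 12x⁶ + 15x⁵ + 60x⁴ − 21x³ + 42x² + 21x − 2.
Step 2: lead(12x⁷ + 12x⁶ + 15x⁵ + 60x⁴ − 21x³ + 42x² + 21x − 2) ÷ lead(D) = 12x⁷ ÷ 2x³ = 6x⁴. Subtract (6x⁴)·D = 12x⁷ − 6x⁶ + 30x⁵ − 6x⁴. Remainder: 18x⁶ − 15x⁵ + 66x⁴ − 21x³ + 42x² + 21x − 2.
Step 3: lead(18x⁶ − 15x⁵ + 66x⁴ − 21x³ + 42x² + 21x − 2) ÷ lead(D) = 18x⁶ ÷ 2x³ = 9x³. Subtract (9x³)·D = 18x⁶ − 9x⁵ + 45x⁴ − 9x³. Remainder: −6x⁵ + 21x⁴ − 12x³ + 42x² + 21x − 2.
Step 4: lead(−6x⁵ + 21x⁴ − 12x³ + 42x² + 21x − 2) ÷ lead(D) = −6x⁵ ÷ 2x³ = −3x². Subtract (−3x²)·D = −6x⁵ + 3x⁴ − 15x³ + 3x². Remainder: 18x⁴ + 3x³ + 39x² + 21x − 2.
Step 5: lead(18x⁴ + 3x³ + 39x² + 21x − 2) ÷ lead(D) = 18x⁴ ÷ 2x³ = 9x. Subtract (9x)·D = 18x⁴ − 9x³ + 45x² − 9x. Remainder: 12x³ − 6x² + 30x − 2.
Step 6: lead(12x³ − 6x² + 30x − 2) ÷ lead(D) = 12x³ ÷ 2x³ = 6. Subtract (6)·D = 12x³ − 6x² + 30x − 6. Remainder: 4.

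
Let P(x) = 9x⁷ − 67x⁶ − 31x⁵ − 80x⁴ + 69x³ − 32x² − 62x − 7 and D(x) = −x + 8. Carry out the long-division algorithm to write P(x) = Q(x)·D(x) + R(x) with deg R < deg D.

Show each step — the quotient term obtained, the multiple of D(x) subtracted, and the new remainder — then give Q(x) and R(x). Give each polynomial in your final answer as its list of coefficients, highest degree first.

Step 1: lead(9x⁷ − 67x⁶ − 31x⁵ − 80x⁴ + 69x³ − 32x² − 62x − 7) ÷ lead(D) = 9x⁷ ÷ −x = −9x⁶. Subtract (−9x⁶)·D = 9x⁷ − 72x⁶. Remainder: 5x⁶ − 31x⁵ − 80x⁴ + 69x³ − 32x² − 62x − 7.
Step 2: lead(5x⁶ − 31x⁵ − 80x⁴ + 69x³ − 32x² − 62x − 7) ÷ lead(D) = 5x⁶ ÷ −x = −5x⁵. Subtract (−5x⁵)·D = 5x⁶ − 40x⁵. Remainder: 9x⁵ − 80x⁴ + 69x³ − 32x² − 62x − 7.
Step 3: lead(9x⁵ − 80x⁴ + 69x³ − 32x² − 62x − 7) ÷ lead(D) = 9x⁵ ÷ −x = −9x⁴. Subtract (−9x⁴)·D = 9x⁵ − 72x⁴. Remainder: −8x⁴ + 69x³ − 32x² − 62x − 7.
Step 4: lead(−8x⁴ + 69x³ − 32x² − 62x − 7) ÷ lead(D) = −8x⁴ ÷ −x = 8x³. Subtract (8x³)·D = −8x⁴ + 64x³. Remainder: 5x³ − 32x² − 62x − 7.
Step 5: lead(5x³ − 32x² − 62x − 7) ÷ lead(D) = 5x³ ÷ −x = −5x². Subtract (−5x²)·D = 5x³ − 40x². Remainder: 8x² − 62x − 7.
Step 6: lead(8x² − 62x − 7) ÷ lead(D) = 8x² ÷ −x = −8x. Subtract (−8x)·D = 8x² − 64x. Remainder: 2x − 7.
Step 7: lead(2x − 7) ÷ lead(D) = 2x ÷ −x = −2. Subtract (−2)·D = 2x − 16. Remainder: 9.

Q = [-9, -5, -9, 8, -5, -8, -2]; R = [9]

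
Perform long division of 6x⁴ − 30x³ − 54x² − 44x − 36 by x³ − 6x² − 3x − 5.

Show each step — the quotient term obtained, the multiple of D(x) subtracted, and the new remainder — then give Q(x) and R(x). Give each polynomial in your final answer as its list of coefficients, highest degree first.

Q = [6, 6]; R = [4, -6]

Step 1: lead(6x⁴ − 30x³ − 54x² − 44x − 36) ÷ lead(D) = 6x⁴ ÷ x³ = 6x. Subtract (6x)·D = 6x⁴ − 36x³ − 18x² − 30x. Remainder: 6x³ − 36x² − 14x − 36.
Step 2: lead(6x³ − 36x² − 14x − 36) ÷ lead(D) = 6x³ ÷ x³ = 6. Subtract (6)·D = 6x³ − 36x² − 18x − 30. Remainder: 4x − 6.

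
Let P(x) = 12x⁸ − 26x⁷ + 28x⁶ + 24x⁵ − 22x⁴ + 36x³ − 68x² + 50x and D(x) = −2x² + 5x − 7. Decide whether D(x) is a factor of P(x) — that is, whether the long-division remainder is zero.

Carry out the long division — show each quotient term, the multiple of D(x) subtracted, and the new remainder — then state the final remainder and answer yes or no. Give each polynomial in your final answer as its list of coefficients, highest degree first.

R = [-6, 0], so D(x) is not a factor of P(x). no

Step 1: lead(12x⁸ − 26x⁷ + 28x⁶ + 24x⁵ − 22x⁴ + 36x³ − 68x² + 50x) ÷ lead(D) = 12x⁸ ÷ −2x² = −6x⁶. Subtract (−6x⁶)·D = 12x⁸ − 30x⁷ + 42x⁶. Remainder: 4x⁷ − 14x⁶ + 24x⁵ − 22x⁴ + 36x³ − 68x² + 50x.
Step 2: lead(4x⁷ − 14x⁶ + 24x⁵ − 22x⁴ + 36x³ − 68x² + 50x) ÷ lead(D) = 4x⁷ ÷ −2x² = −2x⁵. Subtract (−2x⁵)·D = 4x⁷ − 10x⁶ + 14x⁵. Remainder: −4x⁶ + 10x⁵ − 22x⁴ + 36x³ − 68x² + 50x.
Step 3: lead(−4x⁶ + 10x⁵ − 22x⁴ + 36x³ − 68x² + 50x) ÷ lead(D) = −4x⁶ ÷ −2x² = 2x⁴. Subtract (2x⁴)·D = −4x⁶ + 10x⁵ − 14x⁴. Remainder: −8x⁴ + 36x³ − 68x² + 50x.
Step 4: lead(−8x⁴ + 36x³ − 68x² + 50x) ÷ lead(D) = −8x⁴ ÷ −2x² = 4x². Subtract (4x²)·D = −8x⁴ + 20x³ − 28x². Remainder: 16x³ − 40x² + 50x.
Step 5: lead(16x³ − 40x² + 50x) ÷ lead(D) = 16x³ ÷ −2x² = −8x. Subtract (−8x)·D = 16x³ − 40x² + 56x. Remainder: −6x.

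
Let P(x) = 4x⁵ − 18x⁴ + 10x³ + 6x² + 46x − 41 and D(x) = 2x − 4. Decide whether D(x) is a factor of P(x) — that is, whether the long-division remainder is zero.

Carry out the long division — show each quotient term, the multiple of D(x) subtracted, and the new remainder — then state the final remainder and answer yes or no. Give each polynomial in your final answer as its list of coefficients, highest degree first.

Step 1: lead(4x⁵ − 18x⁴ + 10x³ + 6x² + 46x − 41) ÷ lead(D) = 4x⁵ ÷ 2x = 2x⁴. Subtract (2x⁴)·D = 4x⁵ − 8x⁴. Remainder: −10x⁴ + 10x³ + 6x² + 46x − 41.
Step 2: lead(−10x⁴ + 10x³ + 6x² + 46x − 41) ÷ lead(D) = −10x⁴ ÷ 2x = −5x³. Subtract (−5x³)·D = −10x⁴ + 20x³. Remainder: −10x³ + 6x² + 46x − 41.
Step 3: lead(−10x³ + 6x² + 46x − 41) ÷ lead(D) = −10x³ ÷ 2x = −5x². Subtract (−5x²)·D = −10x³ + 20x². Remainder: −14x² + 46x − 41.
Step 4: lead(−14x² + 46x − 41) ÷ lead(D) = −14x² ÷ 2x = −7x. Subtract (−7x)·D = −14x² + 28x. Remainder: 18x − 41.
Step 5: lead(18x − 41) ÷ lead(D) = 18x ÷ 2x = 9. Subtract (9)·D = 18x − 36. Remainder: −5.

R = [-5], so D(x) is not a factor of P(x). no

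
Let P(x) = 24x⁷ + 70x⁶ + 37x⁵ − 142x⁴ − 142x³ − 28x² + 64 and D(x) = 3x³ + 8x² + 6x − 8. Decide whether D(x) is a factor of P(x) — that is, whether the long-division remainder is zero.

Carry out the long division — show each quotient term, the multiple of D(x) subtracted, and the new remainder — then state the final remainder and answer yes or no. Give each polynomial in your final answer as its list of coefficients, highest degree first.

Step 1: lead(24x⁷ + 70x⁶ + 37x⁵ − 142x⁴ − 142x³ − 28x² + 64) ÷ lead(D) = 24x⁷ ÷ 3x³ = 8x⁴. Subtract (8x⁴)·D = 24x⁷ + 64x⁶ + 48x⁵ − 64x⁴. Remainder: 6x⁶ − 11x⁵ − 78x⁴ − 142x³ − 28x² + 64.
Step 2: lead(6x⁶ − 11x⁵ − 78x⁴ − 142x³ − 28x² + 64) ÷ lead(D) = 6x⁶ ÷ 3x³ = 2x³. Subtract (2x³)·D = 6x⁶ + 16x⁵ + 12x⁴ − 16x³. Remainder: −27x⁵ − 90x⁴ − 126x³ − 28x² + 64.
Step 3: lead(−27x⁵ − 90x⁴ − 126x³ − 28x² + 64) ÷ lead(D) = −27x⁵ ÷ 3x³ = −9x². Subtract (−9x²)·D = −27x⁵ − 72x⁴ − 54x³ + 72x². Remainder: −18x⁴ − 72x³ − 100x² + 64.
Step 4: lead(−18x⁴ − 72x³ − 100x² + 64) ÷ lead(D) = −18x⁴ ÷ 3x³ = −6x. Subtract (−6x)·D = −18x⁴ − 48x³ − 36x² + 48x. Remainder: −24x³ − 64x² − 48x + 64.
Step 5: lead(−24x³ − 64x² − 48x + 64) ÷ lead(D) = −24x³ ÷ 3x³ = −8. Subtract (−8)·D = −24x³ − 64x² − 48x + 64. Remainder: 0.

R = [0], so D(x) is a factor of P(x). yes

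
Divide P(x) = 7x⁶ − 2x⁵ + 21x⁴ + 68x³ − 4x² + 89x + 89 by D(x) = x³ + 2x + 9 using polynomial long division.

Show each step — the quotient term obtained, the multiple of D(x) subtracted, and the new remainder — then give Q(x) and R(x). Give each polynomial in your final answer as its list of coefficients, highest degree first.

Q = [7, -2, 7, 9]; R = [8, 8]

Step 1: lead(7x⁶ − 2x⁵ + 21x⁴ + 68x³ − 4x² + 89x + 89) ÷ lead(D) = 7x⁶ ÷ x³ = 7x³. Subtract (7x³)·D = 7x⁶ + 14x⁴ + 63x³. Remainder: −2x⁵ + 7x⁴ + 5x³ − 4x² + 89x + 89.
Step 2: lead(−2x⁵ + 7x⁴ + 5x³ − 4x² + 89x + 89) ÷ lead(D) = −2x⁵ ÷ x³ = −2x². Subtract (−2x²)·D = −2x⁵ − 4x³ − 18x². Remainder: 7x⁴ + 9x³ + 14x² + 89x + 89.
Step 3: lead(7x⁴ + 9x³ + 14x² + 89x + 89) ÷ lead(D) = 7x⁴ ÷ x³ = 7x. Subtract (7x)·D = 7x⁴ + 14x² + 63x. Remainder: 9x³ + 26x + 89.
Step 4: lead(9x³ + 26x + 89) ÷ lead(D) = 9x³ ÷ x³ = 9. Subtract (9)·D = 9x³ + 18x + 81. Remainder: 8x + 8.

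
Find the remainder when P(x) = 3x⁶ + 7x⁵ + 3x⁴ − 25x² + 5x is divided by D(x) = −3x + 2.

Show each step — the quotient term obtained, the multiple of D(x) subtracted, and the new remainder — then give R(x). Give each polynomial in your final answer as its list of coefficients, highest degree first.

Step 1: lead(3x⁶ + 7x⁵ + 3x⁴ − 25x² + 5x) ÷ lead(D) = 3x⁶ ÷ −3x = −x⁵. Subtract (−x⁵)·D = 3x⁶ − 2x⁵. Remainder: 9x⁵ + 3x⁴ − 25x² + 5x.
Step 2: lead(9x⁵ + 3x⁴ − 25x² + 5x) ÷ lead(D) = 9x⁵ ÷ −3x = −3x⁴. Subtract (−3x⁴)·D = 9x⁵ − 6x⁴. Remainder: 9x⁴ − 25x² + 5x.
Step 3: lead(9x⁴ − 25x² + 5x) ÷ lead(D) = 9x⁴ ÷ −3x = −3x³. Subtract (−3x³)·D = 9x⁴ − 6x³. Remainder: 6x³ − 25x² + 5x.
Step 4: lead(6x³ − 25x² + 5x) ÷ lead(D) = 6x³ ÷ −3x = −2x². Subtract (−2x²)·D = 6x³ − 4x². Remainder: −21x² + 5x.
Step 5: lead(−21x² + 5x) ÷ lead(D) = −21x² ÷ −3x = 7x. Subtract (7x)·D = −21x² + 14x. Remainder: −9x.
Step 6: lead(−9x) ÷ lead(D) = −9x ÷ −3x = 3. Subtract (3)·D = −9x + 6. Remainder: −6.

R = [-6]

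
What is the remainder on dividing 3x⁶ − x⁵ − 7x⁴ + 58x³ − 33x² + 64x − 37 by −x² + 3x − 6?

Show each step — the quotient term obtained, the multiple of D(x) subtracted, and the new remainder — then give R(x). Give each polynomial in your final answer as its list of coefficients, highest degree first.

Step 1: lead(3x⁶ − x⁵ − 7x⁴ + 58x³ − 33x² + 64x − 37) ÷ lead(D) = 3x⁶ ÷ −x² = −3x⁴. Subtract (−3x⁴)·D = 3x⁶ − 9x⁵ + 18x⁴. Remainder: 8x⁵ − 25x⁴ + 58x³ − 33x² + 64x − 37.
Step 2: lead(8x⁵ − 25x⁴ + 58x³ − 33x² + 64x − 37) ÷ lead(D) = 8x⁵ ÷ −x² = −8x³. Subtract (−8x³)·D = 8x⁵ − 24x⁴ + 48x³. Remainder: −x⁴ + 10x³ − 33x² + 64x − 37.
Step 3: lead(−x⁴ + 10x³ − 33x² + 64x − 37) ÷ lead(D) = −x⁴ ÷ −x² = x². Subtract (x²)·D = −x⁴ + 3x³ − 6x². Remainder: 7x³ − 27x² + 64x − 37.
Step 4: lead(7x³ − 27x² + 64x − 37) ÷ lead(D) = 7x³ ÷ −x² = −7x. Subtract (−7x)·D = 7x³ − 21x² + 42x. Remainder: −6x² + 22x − 37.
Step 5: lead(−6x² + 22x − 37) ÷ lead(D) = −6x² ÷ −x² = 6. Subtract (6)·D = −6x² + 18x − 36. Remainder: 4x − 1.

R = [4, -1]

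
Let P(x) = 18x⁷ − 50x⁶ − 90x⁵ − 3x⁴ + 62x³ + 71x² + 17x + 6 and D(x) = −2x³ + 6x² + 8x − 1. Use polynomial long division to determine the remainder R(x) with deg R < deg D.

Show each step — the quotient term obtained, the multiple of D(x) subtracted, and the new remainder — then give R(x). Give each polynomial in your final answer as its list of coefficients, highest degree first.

Step 1: lead(18x⁷ − 50x⁶ − 90x⁵ − 3x⁴ + 62x³ + 71x² + 17x + 6) ÷ lead(D) = 18x⁷ ÷ −2x³ = −9x⁴. Subtract (−9x⁴)·D = 18x⁷ − 54x⁶ − 72x⁵ + 9x⁴. Remainder: 4x⁶ − 18x⁵ − 12x⁴ + 62x³ + 71x² + 17x + 6.
Step 2: lead(4x⁶ − 18x⁵ − 12x⁴ + 62x³ + 71x² + 17x + 6) ÷ lead(D) = 4x⁶ ÷ −2x³ = −2x³. Subtract (−2x³)·D = 4x⁶ − 12x⁵ − 16x⁴ + 2x³. Remainder: −6x⁵ + 4x⁴ + 60x³ + 71x² + 17x + 6.
Step 3: lead(−6x⁵ + 4x⁴ + 60x³ + 71x² + 17x + 6) ÷ lead(D) = −6x⁵ ÷ −2x³ = 3x². Subtract (3x²)·D = −6x⁵ + 18x⁴ + 24x³ − 3x². Remainder: −14x⁴ + 36x³ + 74x² + 17x + 6.
Step 4: lead(−14x⁴ + 36x³ + 74x² + 17x + 6) ÷ lead(D) = −14x⁴ ÷ −2x³ = 7x. Subtract (7x)·D = −14x⁴ + 42x³ + 56x² − 7x. Remainder: −6x³ + 18x² + 24x + 6.
Step 5: lead(−6x³ + 18x² + 24x + 6) ÷ lead(D) = −6x³ ÷ −2x³ = 3. Subtract (3)·D = −6x³ + 18x² + 24x − 3. Remainder: 9.

R = [9]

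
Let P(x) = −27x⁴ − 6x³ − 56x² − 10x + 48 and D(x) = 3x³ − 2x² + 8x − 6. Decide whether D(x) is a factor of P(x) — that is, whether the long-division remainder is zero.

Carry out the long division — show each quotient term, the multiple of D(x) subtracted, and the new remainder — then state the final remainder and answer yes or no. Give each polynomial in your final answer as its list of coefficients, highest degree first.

R = [0], so D(x) is a factor of P(x). yes

Step 1: lead(−27x⁴ − 6x³ − 56x² − 10x + 48) ÷ lead(D) = −27x⁴ ÷ 3x³ = −9x. Subtract (−9x)·D = −27x⁴ + 18x³ − 72x² + 54x. Remainder: −24x³ + 16x² − 64x + 48.
Step 2: lead(−24x³ + 16x² − 64x + 48) ÷ lead(D) = −24x³ ÷ 3x³ = −8. Subtract (−8)·D = −24x³ + 16x² − 64x + 48. Remainder: 0.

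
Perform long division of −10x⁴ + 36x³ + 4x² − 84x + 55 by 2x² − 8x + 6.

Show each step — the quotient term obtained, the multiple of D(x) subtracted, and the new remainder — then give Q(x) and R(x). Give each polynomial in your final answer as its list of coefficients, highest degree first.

Step 1: lead(−10x⁴ + 36x³ + 4x² − 84x + 55) ÷ lead(D) = −10x⁴ ÷ 2x² = −5x². Subtract (−5x²)·D = −10x⁴ + 40x³ − 30x². Remainder: −4x³ + 34x² − 84x + 55.
Step 2: lead(−4x³ + 34x² − 84x + 55) ÷ lead(D) = −4x³ ÷ 2x² = −2x. Subtract (−2x)·D = −4x³ + 16x² − 12x. Remainder: 18x² − 72x + 55.
Step 3: lead(18x² − 72x + 55) ÷ lead(D) = 18x² ÷ 2x² = 9. Subtract (9)·D = 18x² − 72x + 54. Remainder: 1.

Q = [-5, -2, 9]; R = [1]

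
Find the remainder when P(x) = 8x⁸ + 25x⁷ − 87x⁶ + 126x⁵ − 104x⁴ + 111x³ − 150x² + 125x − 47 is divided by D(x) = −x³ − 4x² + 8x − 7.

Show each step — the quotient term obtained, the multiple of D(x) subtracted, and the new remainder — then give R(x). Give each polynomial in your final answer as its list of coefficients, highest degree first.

R = [-4, -2, 9]

Step 1: lead(8x⁸ + 25x⁷ − 87x⁶ + 126x⁵ − 104x⁴ + 111x³ − 150x² + 125x − 47) ÷ lead(D) = 8x⁸ ÷ −x³ = −8x⁵. Subtract (−8x⁵)·D = 8x⁸ + 32x⁷ − 64x⁶ + 56x⁵. Remainder: −7x⁷ − 23x⁶ + 70x⁵ − 104x⁴ + 111x³ − 150x² + 125x − 47.
Step 2: lead(−7x⁷ − 23x⁶ + 70x⁵ − 104x⁴ + 111x³ − 150x² + 125x − 47) ÷ lead(D) = −7x⁷ ÷ −x³ = 7x⁴. Subtract (7x⁴)·D = −7x⁷ − 28x⁶ + 56x⁵ − 49x⁴. Remainder: 5x⁶ + 14x⁵ − 55x⁴ + 111x³ − 150x² + 125x − 47.
Step 3: lead(5x⁶ + 14x⁵ − 55x⁴ + 111x³ − 150x² + 125x − 47) ÷ lead(D) = 5x⁶ ÷ −x³ = −5x³. Subtract (−5x³)·D = 5x⁶ + 20x⁵ − 40x⁴ + 35x³. Remainder: −6x⁵ − 15x⁴ + 76x³ − 150x² + 125x − 47.
Step 4: lead(−6x⁵ − 15x⁴ + 76x³ − 150x² + 125x − 47) ÷ lead(D) = −6x⁵ ÷ −x³ = 6x². Subtract (6x²)·D = −6x⁵ − 24x⁴ + 48x³ − 42x². Remainder: 9x⁴ + 28x³ − 108x² + 125x − 47.
Step 5: lead(9x⁴ + 28x³ − 108x² + 125x − 47) ÷ lead(D) = 9x⁴ ÷ −x³ = −9x. Subtract (−9x)·D = 9x⁴ + 36x³ − 72x² + 63x. Remainder: −8x³ − 36x² + 62x − 47.
Step 6: lead(−8x³ − 36x² + 62x − 47) ÷ lead(D) = −8x³ ÷ −x³ = 8. Subtract (8)·D = −8x³ − 32x² + 64x − 56. Remainder: −4x² − 2x + 9.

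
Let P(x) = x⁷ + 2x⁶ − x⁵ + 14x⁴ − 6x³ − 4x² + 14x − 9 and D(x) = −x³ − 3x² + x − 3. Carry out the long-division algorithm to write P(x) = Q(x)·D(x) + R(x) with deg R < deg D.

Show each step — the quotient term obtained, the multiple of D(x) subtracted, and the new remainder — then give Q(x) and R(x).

Step 1: lead(x⁷ + 2x⁶ − x⁵ + 14x⁴ − 6x³ − 4x² + 14x − 9) ÷ lead(D) = x⁷ ÷ −x³ = −x⁴. Subtract (−x⁴)·D = x⁷ + 3x⁶ − x⁵ + 3x⁴. Remainder: −x⁶ + 11x⁴ − 6x³ − 4x² + 14x − 9.
Step 2: lead(−x⁶ + 11x⁴ − 6x³ − 4x² + 14x − 9) ÷ lead(D) = −x⁶ ÷ −x³ = x³. Subtract (x³)·D = −x⁶ − 3x⁵ + x⁴ − 3x³. Remainder: 3x⁵ + 10x⁴ − 3x³ − 4x² + 14x − 9.
Step 3: lead(3x⁵ + 10x⁴ − 3x³ − 4x² + 14x − 9) ÷ lead(D) = 3x⁵ ÷ −x³ = −3x². Subtract (−3x²)·D = 3x⁵ + 9x⁴ − 3x³ + 9x². Remainder: x⁴ − 13x² + 14x − 9.
Step 4: lead(x⁴ − 13x² + 14x − 9) ÷ lead(D) = x⁴ ÷ −x³ = −x. Subtract (−x)·D = x⁴ + 3x³ − x² + 3x. Remainder: −3x³ − 12x² + 11x − 9.
Step 5: lead(−3x³ − 12x² + 11x − 9) ÷ lead(D) = −3x³ ÷ −x³ = 3. Subtract (3)·D = −3x³ − 9x² + 3x − 9. Remainder: −3x² + 8x.

Q(x) = −x⁴ + x³ − 3x² − x + 3; R(x) = −3x² + 8x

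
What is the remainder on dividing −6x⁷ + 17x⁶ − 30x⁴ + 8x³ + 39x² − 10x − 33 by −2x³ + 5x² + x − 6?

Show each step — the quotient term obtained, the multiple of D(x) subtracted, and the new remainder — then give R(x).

Step 1: lead(−6x⁷ + 17x⁶ − 30x⁴ + 8x³ + 39x² − 10x − 33) ÷ lead(D) = −6x⁷ ÷ −2x³ = 3x⁴. Subtract (3x⁴)·D = −6x⁷ + 15x⁶ + 3x⁵ − 18x⁴. Remainder: 2x⁶ − 3x⁵ − 12x⁴ + 8x³ + 39x² − 10x − 33.
Step 2: lead(2x⁶ − 3x⁵ − 12x⁴ + 8x³ + 39x² − 10x − 33) ÷ lead(D) = 2x⁶ ÷ −2x³ = −x³. Subtract (−x³)·D = 2x⁶ − 5x⁵ − x⁴ + 6x³. Remainder: 2x⁵ − 11x⁴ + 2x³ + 39x² − 10x − 33.
Step 3: lead(2x⁵ − 11x⁴ + 2x³ + 39x² − 10x − 33) ÷ lead(D) = 2x⁵ ÷ −2x³ = −x². Subtract (−x²)·D = 2x⁵ − 5x⁴ − x³ + 6x². Remainder: −6x⁴ + 3x³ + 33x² − 10x − 33.
Step 4: lead(−6x⁴ + 3x³ + 33x² − 10x − 33) ÷ lead(D) = −6x⁴ ÷ −2x³ = 3x. Subtract (3x)·D = −6x⁴ + 15x³ + 3x² − 18x. Remainder: −12x³ + 30x² + 8x − 33.
Step 5: lead(−12x³ + 30x² + 8x − 33) ÷ lead(D) = −12x³ ÷ −2x³ = 6. Subtract (6)·D = −12x³ + 30x² + 6x − 36. Remainder: 2x + 3.

R(x) = 2x + 3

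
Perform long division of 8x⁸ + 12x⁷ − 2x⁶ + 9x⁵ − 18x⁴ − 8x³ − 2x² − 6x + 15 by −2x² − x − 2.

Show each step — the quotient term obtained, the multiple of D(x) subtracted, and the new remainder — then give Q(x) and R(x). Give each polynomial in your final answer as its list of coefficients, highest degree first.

Step 1: lead(8x⁸ + 12x⁷ − 2x⁶ + 9x⁵ − 18x⁴ − 8x³ − 2x² − 6x + 15) ÷ lead(D) = 8x⁸ ÷ −2x² = −4x⁶. Subtract (−4x⁶)·D = 8x⁸ + 4x⁷ + 8x⁶. Remainder: 8x⁷ − 10x⁶ + 9x⁵ − 18x⁴ − 8x³ − 2x² − 6x + 15.
Step 2: lead(8x⁷ − 10x⁶ + 9x⁵ − 18x⁴ − 8x³ − 2x² − 6x + 15) ÷ lead(D) = 8x⁷ ÷ −2x² = −4x⁵. Subtract (−4x⁵)·D = 8x⁷ + 4x⁶ + 8x⁵. Remainder: −14x⁶ + x⁵ − 18x⁴ − 8x³ − 2x² − 6x + 15.
Step 3: lead(−14x⁶ + x⁵ − 18x⁴ − 8x³ − 2x² − 6x + 15) ÷ lead(D) = −14x⁶ ÷ −2x² = 7x⁴. Subtract (7x⁴)·D = −14x⁶ − 7x⁵ − 14x⁴. Remainder: 8x⁵ − 4x⁴ − 8x³ − 2x² − 6x + 15.
Step 4: lead(8x⁵ − 4x⁴ − 8x³ − 2x² − 6x + 15) ÷ lead(D) = 8x⁵ ÷ −2x² = −4x³. Subtract (−4x³)·D = 8x⁵ + 4x⁴ + 8x³. Remainder: −8x⁴ − 16x³ − 2x² − 6x + 15.
Step 5: lead(−8x⁴ − 16x³ − 2x² − 6x + 15) ÷ lead(D) = −8x⁴ ÷ −2x² = 4x². Subtract (4x²)·D = −8x⁴ − 4x³ − 8x². Remainder: −12x³ + 6x² − 6x + 15.
Step 6: lead(−12x³ + 6x² − 6x + 15) ÷ lead(D) = −12x³ ÷ −2x² = 6x. Subtract (6x)·D = −12x³ − 6x² − 12x. Remainder: 12x² + 6x + 15.
Step 7: lead(12x² + 6x + 15) ÷ lead(D) = 12x² ÷ −2x² = −6. Subtract (−6)·D = 12x² + 6x + 12. Remainder: 3.

Q = [-4, -4, 7, -4, 4, 6, -6]; R = [3]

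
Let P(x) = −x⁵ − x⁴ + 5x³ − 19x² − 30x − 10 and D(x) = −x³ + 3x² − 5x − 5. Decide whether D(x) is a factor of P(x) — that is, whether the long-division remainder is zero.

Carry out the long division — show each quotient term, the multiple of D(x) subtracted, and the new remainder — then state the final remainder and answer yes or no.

R(x) = 0, so D(x) is a factor of P(x). yes

Step 1: lead(−x⁵ − x⁴ + 5x³ − 19x² − 30x − 10) ÷ lead(D) = −x⁵ ÷ −x³ = x². Subtract (x²)·D = −x⁵ + 3x⁴ − 5x³ − 5x². Remainder: −4x⁴ + 10x³ − 14x² − 30x − 10.
Step 2: lead(−4x⁴ + 10x³ − 14x² − 30x − 10) ÷ lead(D) = −4x⁴ ÷ −x³ = 4x. Subtract (4x)·D = −4x⁴ + 12x³ − 20x² − 20x. Remainder: −2x³ + 6x² − 10x − 10.
Step 3: lead(−2x³ + 6x² − 10x − 10) ÷ lead(D) = −2x³ ÷ −x³ = 2. Subtract (2)·D = −2x³ + 6x² − 10x − 10. Remainder: 0.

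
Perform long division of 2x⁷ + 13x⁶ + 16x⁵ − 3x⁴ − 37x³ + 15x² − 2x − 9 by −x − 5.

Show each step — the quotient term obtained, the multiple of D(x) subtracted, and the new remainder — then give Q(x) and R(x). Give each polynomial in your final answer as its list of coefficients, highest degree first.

Q = [-2, -3, -1, 8, -3, 0, 2]; R = [1]

Step 1: lead(2x⁷ + 13x⁶ + 16x⁵ − 3x⁴ − 37x³ + 15x² − 2x − 9) ÷ lead(D) = 2x⁷ ÷ −x = −2x⁶. Subtract (−2x⁶)·D = 2x⁷ + 10x⁶. Remainder: 3x⁶ + 16x⁵ − 3x⁴ − 37x³ + 15x² − 2x − 9.
Step 2: lead(3x⁶ + 16x⁵ − 3x⁴ − 37x³ + 15x² − 2x − 9) ÷ lead(D) = 3x⁶ ÷ −x = −3x⁵. Subtract (−3x⁵)·D = 3x⁶ + 15x⁵. Remainder: x⁵ − 3x⁴ − 37x³ + 15x² − 2x − 9.
Step 3: lead(x⁵ − 3x⁴ − 37x³ + 15x² − 2x − 9) ÷ lead(D) = x⁵ ÷ −x = −x⁴. Subtract (−x⁴)·D = x⁵ + 5x⁴. Remainder: −8x⁴ − 37x³ + 15x² − 2x − 9.
Step 4: lead(−8x⁴ − 37x³ + 15x² − 2x − 9) ÷ lead(D) = −8x⁴ ÷ −x = 8x³. Subtract (8x³)·D = −8x⁴ − 40x³. Remainder: 3x³ + 15x² − 2x − 9.
Step 5: lead(3x³ + 15x² − 2x − 9) ÷ lead(D) = 3x³ ÷ −x = −3x². Subtract (−3x²)·D = 3x³ + 15x². Remainder: −2x − 9.
Step 6: lead(−2x − 9) ÷ lead(D) = −2x ÷ −x = 2. Subtract (2)·D = −2x − 10. Remainder: 1.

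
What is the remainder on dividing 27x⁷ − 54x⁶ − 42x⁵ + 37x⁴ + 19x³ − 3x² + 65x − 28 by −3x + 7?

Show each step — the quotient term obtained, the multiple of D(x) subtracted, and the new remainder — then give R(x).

R(x) = −7

Step 1: lead(27x⁷ − 54x⁶ − 42x⁵ + 37x⁴ + 19x³ − 3x² + 65x − 28) ÷ lead(D) = 27x⁷ ÷ −3x = −9x⁶. Subtract (−9x⁶)·D = 27x⁷ − 63x⁶. Remainder: 9x⁶ − 42x⁵ + 37x⁴ + 19x³ − 3x² + 65x − 28.
Step 2: lead(9x⁶ − 42x⁵ + 37x⁴ + 19x³ − 3x² + 65x − 28) ÷ lead(D) = 9x⁶ ÷ −3x = −3x⁵. Subtract (−3x⁵)·D = 9x⁶ − 21x⁵. Remainder: −21x⁵ + 37x⁴ + 19x³ − 3x² + 65x − 28.
Step 3: lead(−21x⁵ + 37x⁴ + 19x³ − 3x² + 65x − 28) ÷ lead(D) = −21x⁵ ÷ −3x = 7x⁴. Subtract (7x⁴)·D = −21x⁵ + 49x⁴. Remainder: −12x⁴ + 19x³ − 3x² + 65x − 28.
Step 4: lead(−12x⁴ + 19x³ − 3x² + 65x − 28) ÷ lead(D) = −12x⁴ ÷ −3x = 4x³. Subtract (4x³)·D = −12x⁴ + 28x³. Remainder: −9x³ − 3x² + 65x − 28.
Step 5: lead(−9x³ − 3x² + 65x − 28) ÷ lead(D) = −9x³ ÷ −3x = 3x². Subtract (3x²)·D = −9x³ + 21x². Remainder: −24x² + 65x − 28.
Step 6: lead(−24x² + 65x − 28) ÷ lead(D) = −24x² ÷ −3x = 8x. Subtract (8x)·D = −24x² + 56x. Remainder: 9x − 28.
Step 7: lead(9x − 28) ÷ lead(D) = 9x ÷ −3x = −3. Subtract (−3)·D = 9x − 21. Remainder: −7.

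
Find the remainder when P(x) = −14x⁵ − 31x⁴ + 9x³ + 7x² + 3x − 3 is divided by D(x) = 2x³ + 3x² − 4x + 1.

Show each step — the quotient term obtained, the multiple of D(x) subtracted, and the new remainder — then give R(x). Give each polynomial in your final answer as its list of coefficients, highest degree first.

Step 1: lead(−14x⁵ − 31x⁴ + 9x³ + 7x² + 3x − 3) ÷ lead(D) = −14x⁵ ÷ 2x³ = −7x². Subtract (−7x²)·D = −14x⁵ − 21x⁴ + 28x³ − 7x². Remainder: −10x⁴ − 19x³ + 14x² + 3x − 3.
Step 2: lead(−10x⁴ − 19x³ + 14x² + 3x − 3) ÷ lead(D) = −10x⁴ ÷ 2x³ = −5x. Subtract (−5x)·D = −10x⁴ − 15x³ + 20x² − 5x. Remainder: −4x³ − 6x² + 8x − 3.
Step 3: lead(−4x³ − 6x² + 8x − 3) ÷ lead(D) = −4x³ ÷ 2x³ = −2. Subtract (−2)·D = −4x³ − 6x² + 8x − 2. Remainder: −1.

R = [-1]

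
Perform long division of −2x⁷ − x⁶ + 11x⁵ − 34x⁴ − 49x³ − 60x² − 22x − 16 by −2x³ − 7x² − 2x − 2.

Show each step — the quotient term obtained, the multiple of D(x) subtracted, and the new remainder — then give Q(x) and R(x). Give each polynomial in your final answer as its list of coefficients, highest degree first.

Step 1: lead(−2x⁷ − x⁶ + 11x⁵ − 34x⁴ − 49x³ − 60x² − 22x − 16) ÷ lead(D) = −2x⁷ ÷ −2x³ = x⁴. Subtract (x⁴)·D = −2x⁷ − 7x⁶ − 2x⁵ − 2x⁴. Remainder: 6x⁶ + 13x⁵ − 32x⁴ − 49x³ − 60x² − 22x − 16.
Step 2: lead(6x⁶ + 13x⁵ − 32x⁴ − 49x³ − 60x² − 22x − 16) ÷ lead(D) = 6x⁶ ÷ −2x³ = −3x³. Subtract (−3x³)·D = 6x⁶ + 21x⁵ + 6x⁴ + 6x³. Remainder: −8x⁵ − 38x⁴ − 55x³ − 60x² − 22x − 16.
Step 3: lead(−8x⁵ − 38x⁴ − 55x³ − 60x² − 22x − 16) ÷ lead(D) = −8x⁵ ÷ −2x³ = 4x². Subtract (4x²)·D = −8x⁵ − 28x⁴ − 8x³ − 8x². Remainder: −10x⁴ − 47x³ − 52x² − 22x − 16.
Step 4: lead(−10x⁴ − 47x³ − 52x² − 22x − 16) ÷ lead(D) = −10x⁴ ÷ −2x³ = 5x. Subtract (5x)·D = −10x⁴ − 35x³ − 10x² − 10x. Remainder: −12x³ − 42x² − 12x − 16.
Step 5: lead(−12x³ − 42x² − 12x − 16) ÷ lead(D) = −12x³ ÷ −2x³ = 6. Subtract (6)·D = −12x³ − 42x² − 12x − 12. Remainder: −4.

Q = [1, -3, 4, 5, 6]; R = [-4]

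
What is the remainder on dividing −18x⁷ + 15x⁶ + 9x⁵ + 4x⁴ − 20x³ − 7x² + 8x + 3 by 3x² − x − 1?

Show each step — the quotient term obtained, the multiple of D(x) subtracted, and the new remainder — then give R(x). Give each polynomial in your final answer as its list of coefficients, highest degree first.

R = [0]

Step 1: lead(−18x⁷ + 15x⁶ + 9x⁵ + 4x⁴ − 20x³ − 7x² + 8x + 3) ÷ lead(D) = −18x⁷ ÷ 3x² = −6x⁵. Subtract (−6x⁵)·D = −18x⁷ + 6x⁶ + 6x⁵. Remainder: 9x⁶ + 3x⁵ + 4x⁴ − 20x³ − 7x² + 8x + 3.
Step 2: lead(9x⁶ + 3x⁵ + 4x⁴ − 20x³ − 7x² + 8x + 3) ÷ lead(D) = 9x⁶ ÷ 3x² = 3x⁴. Subtract (3x⁴)·D = 9x⁶ − 3x⁵ − 3x⁴. Remainder: 6x⁵ + 7x⁴ − 20x³ − 7x² + 8x + 3.
Step 3: lead(6x⁵ + 7x⁴ − 20x³ − 7x² + 8x + 3) ÷ lead(D) = 6x⁵ ÷ 3x² = 2x³. Subtract (2x³)·D = 6x⁵ − 2x⁴ − 2x³. Remainder: 9x⁴ − 18x³ − 7x² + 8x + 3.
Step 4: lead(9x⁴ − 18x³ − 7x² + 8x + 3) ÷ lead(D) = 9x⁴ ÷ 3x² = 3x². Subtract (3x²)·D = 9x⁴ − 3x³ − 3x². Remainder: −15x³ − 4x² + 8x + 3.
Step 5: lead(−15x³ − 4x² + 8x + 3) ÷ lead(D) = −15x³ ÷ 3x² = −5x. Subtract (−5x)·D = −15x³ + 5x² + 5x. Remainder: −9x² + 3x + 3.
Step 6: lead(−9x² + 3x + 3) ÷ lead(D) = −9x² ÷ 3x² = −3. Subtract (−3)·D = −9x² + 3x + 3. Remainder: 0.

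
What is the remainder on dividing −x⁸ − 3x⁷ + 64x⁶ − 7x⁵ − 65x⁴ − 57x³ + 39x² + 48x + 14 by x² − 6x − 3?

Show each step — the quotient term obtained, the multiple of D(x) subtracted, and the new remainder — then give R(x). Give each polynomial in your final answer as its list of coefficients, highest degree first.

R = [3, 5]

Step 1: lead(−x⁸ − 3x⁷ + 64x⁶ − 7x⁵ − 65x⁴ − 57x³ + 39x² + 48x + 14) ÷ lead(D) = −x⁸ ÷ x² = −x⁶. Subtract (−x⁶)·D = −x⁸ + 6x⁷ + 3x⁶. Remainder: −9x⁷ + 61x⁶ − 7x⁵ − 65x⁴ − 57x³ + 39x² + 48x + 14.
Step 2: lead(−9x⁷ + 61x⁶ − 7x⁵ − 65x⁴ − 57x³ + 39x² + 48x + 14) ÷ lead(D) = −9x⁷ ÷ x² = −9x⁵. Subtract (−9x⁵)·D = −9x⁷ + 54x⁶ + 27x⁵. Remainder: 7x⁶ − 34x⁵ − 65x⁴ − 57x³ + 39x² + 48x + 14.
Step 3: lead(7x⁶ − 34x⁵ − 65x⁴ − 57x³ + 39x² + 48x + 14) ÷ lead(D) = 7x⁶ ÷ x² = 7x⁴. Subtract (7x⁴)·D = 7x⁶ − 42x⁵ − 21x⁴. Remainder: 8x⁵ − 44x⁴ − 57x³ + 39x² + 48x + 14.
Step 4: lead(8x⁵ − 44x⁴ − 57x³ + 39x² + 48x + 14) ÷ lead(D) = 8x⁵ ÷ x² = 8x³. Subtract (8x³)·D = 8x⁵ − 48x⁴ − 24x³. Remainder: 4x⁴ − 33x³ + 39x² + 48x + 14.
Step 5: lead(4x⁴ − 33x³ + 39x² + 48x + 14) ÷ lead(D) = 4x⁴ ÷ x² = 4x². Subtract (4x²)·D = 4x⁴ − 24x³ − 12x². Remainder: −9x³ + 51x² + 48x + 14.
Step 6: lead(−9x³ + 51x² + 48x + 14) ÷ lead(D) = −9x³ ÷ x² = −9x. Subtract (−9x)·D = −9x³ + 54x² + 27x. Remainder: −3x² + 21x + 14.
Step 7: lead(−3x² + 21x + 14) ÷ lead(D) = −3x² ÷ x² = −3. Subtract (−3)·D = −3x² + 18x + 9. Remainder: 3x + 5.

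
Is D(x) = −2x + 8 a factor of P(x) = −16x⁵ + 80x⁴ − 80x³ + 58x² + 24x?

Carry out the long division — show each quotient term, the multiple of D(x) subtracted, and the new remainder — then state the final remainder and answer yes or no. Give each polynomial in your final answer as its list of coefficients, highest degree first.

R = [0], so D(x) is a factor of P(x). yes

Step 1: lead(−16x⁵ + 80x⁴ − 80x³ + 58x² + 24x) ÷ lead(D) = −16x⁵ ÷ −2x = 8x⁴. Subtract (8x⁴)·D = −16x⁵ + 64x⁴. Remainder: 16x⁴ − 80x³ + 58x² + 24x.
Step 2: lead(16x⁴ − 80x³ + 58x² + 24x) ÷ lead(D) = 16x⁴ ÷ −2x = −8x³. Subtract (−8x³)·D = 16x⁴ − 64x³. Remainder: −16x³ + 58x² + 24x.
Step 3: lead(−16x³ + 58x² + 24x) ÷ lead(D) = −16x³ ÷ −2x = 8x². Subtract (8x²)·D = −16x³ + 64x². Remainder: −6x² + 24x.
Step 4: lead(−6x² + 24x) ÷ lead(D) = −6x² ÷ −2x = 3x. Subtract (3x)·D = −6x² + 24x. Remainder: 0.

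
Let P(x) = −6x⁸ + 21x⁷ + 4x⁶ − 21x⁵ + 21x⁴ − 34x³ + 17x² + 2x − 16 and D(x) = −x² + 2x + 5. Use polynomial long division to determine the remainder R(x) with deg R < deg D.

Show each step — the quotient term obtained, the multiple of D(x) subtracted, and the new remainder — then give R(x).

R(x) = 6x − 6

Step 1: lead(−6x⁸ + 21x⁷ + 4x⁶ − 21x⁵ + 21x⁴ − 34x³ + 17x² + 2x − 16) ÷ lead(D) = −6x⁸ ÷ −x² = 6x⁶. Subtract (6x⁶)·D = −6x⁸ + 12x⁷ + 30x⁶. Remainder: 9x⁷ − 26x⁶ − 21x⁵ + 21x⁴ − 34x³ + 17x² + 2x − 16.
Step 2: lead(9x⁷ − 26x⁶ − 21x⁵ + 21x⁴ − 34x³ + 17x² + 2x − 16) ÷ lead(D) = 9x⁷ ÷ −x² = −9x⁵. Subtract (−9x⁵)·D = 9x⁷ − 18x⁶ − 45x⁵. Remainder: −8x⁶ + 24x⁵ + 21x⁴ − 34x³ + 17x² + 2x − 16.
Step 3: lead(−8x⁶ + 24x⁵ + 21x⁴ − 34x³ + 17x² + 2x − 16) ÷ lead(D) = −8x⁶ ÷ −x² = 8x⁴. Subtract (8x⁴)·D = −8x⁶ + 16x⁵ + 40x⁴. Remainder: 8x⁵ − 19x⁴ − 34x³ + 17x² + 2x − 16.
Step 4: lead(8x⁵ − 19x⁴ − 34x³ + 17x² + 2x − 16) ÷ lead(D) = 8x⁵ ÷ −x² = −8x³. Subtract (−8x³)·D = 8x⁵ − 16x⁴ − 40x³. Remainder: −3x⁴ + 6x³ + 17x² + 2x − 16.
Step 5: lead(−3x⁴ + 6x³ + 17x² + 2x − 16) ÷ lead(D) = −3x⁴ ÷ −x² = 3x². Subtract (3x²)·D = −3x⁴ + 6x³ + 15x². Remainder: 2x² + 2x − 16.
Step 6: lead(2x² + 2x − 16) ÷ lead(D) = 2x² ÷ −x² = −2. Subtract (−2)·D = 2x² − 4x − 10. Remainder: 6x − 6.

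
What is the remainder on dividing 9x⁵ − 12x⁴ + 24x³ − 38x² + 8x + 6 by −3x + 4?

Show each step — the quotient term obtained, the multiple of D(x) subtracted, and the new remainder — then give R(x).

R(x) = 6

Step 1: lead(9x⁵ − 12x⁴ + 24x³ − 38x² + 8x + 6) ÷ lead(D) = 9x⁵ ÷ −3x = −3x⁴. Subtract (−3x⁴)·D = 9x⁵ − 12x⁴. Remainder: 24x³ − 38x² + 8x + 6.
Step 2: lead(24x³ − 38x² + 8x + 6) ÷ lead(D) = 24x³ ÷ −3x = −8x². Subtract (−8x²)·D = 24x³ − 32x². Remainder: −6x² + 8x + 6.
Step 3: lead(−6x² + 8x + 6) ÷ lead(D) = −6x² ÷ −3x = 2x. Subtract (2x)·D = −6x² + 8x. Remainder: 6.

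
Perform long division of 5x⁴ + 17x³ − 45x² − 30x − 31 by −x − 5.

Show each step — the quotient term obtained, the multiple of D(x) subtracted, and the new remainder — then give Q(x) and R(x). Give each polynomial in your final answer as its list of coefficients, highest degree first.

Step 1: lead(5x⁴ + 17x³ − 45x² − 30x − 31) ÷ lead(D) = 5x⁴ ÷ −x = −5x³. Subtract (−5x³)·D = 5x⁴ + 25x³. Remainder: −8x³ − 45x² − 30x − 31.
Step 2: lead(−8x³ − 45x² − 30x − 31) ÷ lead(D) = −8x³ ÷ −x = 8x². Subtract (8x²)·D = −8x³ − 40x². Remainder: −5x² − 30x − 31.
Step 3: lead(−5x² − 30x − 31) ÷ lead(D) = −5x² ÷ −x = 5x. Subtract (5x)·D = −5x² − 25x. Remainder: −5x − 31.
Step 4: lead(−5x − 31) ÷ lead(D) = −5x ÷ −x = 5. Subtract (5)·D = −5x − 25. Remainder: −6.

Q = [-5, 8, 5, 5]; R = [-6]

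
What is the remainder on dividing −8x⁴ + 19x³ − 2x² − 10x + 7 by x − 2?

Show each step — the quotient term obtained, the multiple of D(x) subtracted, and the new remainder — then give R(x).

R(x) = 3

Step 1: lead(−8x⁴ + 19x³ − 2x² − 10x + 7) ÷ lead(D) = −8x⁴ ÷ x = −8x³. Subtract (−8x³)·D = −8x⁴ + 16x³. Remainder: 3x³ − 2x² − 10x + 7.
Step 2: lead(3x³ − 2x² − 10x + 7) ÷ lead(D) = 3x³ ÷ x = 3x². Subtract (3x²)·D = 3x³ − 6x². Remainder: 4x² − 10x + 7.
Step 3: lead(4x² − 10x + 7) ÷ lead(D) = 4x² ÷ x = 4x. Subtract (4x)·D = 4x² − 8x. Remainder: −2x + 7.
Step 4: lead(−2x + 7) ÷ lead(D) = −2x ÷ x = −2. Subtract (−2)·D = −2x + 4. Remainder: 3.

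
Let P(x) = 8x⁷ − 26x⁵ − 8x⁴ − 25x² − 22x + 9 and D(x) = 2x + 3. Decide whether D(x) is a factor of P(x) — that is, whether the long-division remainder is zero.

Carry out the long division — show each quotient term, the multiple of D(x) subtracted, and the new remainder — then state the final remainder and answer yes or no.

Step 1: lead(8x⁷ − 26x⁵ − 8x⁴ − 25x² − 22x + 9) ÷ lead(D) = 8x⁷ ÷ 2x = 4x⁶. Subtract (4x⁶)·D = 8x⁷ + 12x⁶. Remainder: −12x⁶ − 26x⁵ − 8x⁴ − 25x² − 22x + 9.
Step 2: lead(−12x⁶ − 26x⁵ − 8x⁴ − 25x² − 22x + 9) ÷ lead(D) = −12x⁶ ÷ 2x = −6x⁵. Subtract (−6x⁵)·D = −12x⁶ − 18x⁵. Remainder: −8x⁵ − 8x⁴ − 25x² − 22x + 9.
Step 3: lead(−8x⁵ − 8x⁴ − 25x² − 22x + 9) ÷ lead(D) = −8x⁵ ÷ 2x = −4x⁴. Subtract (−4x⁴)·D = −8x⁵ − 12x⁴. Remainder: 4x⁴ − 25x² − 22x + 9.
Step 4: lead(4x⁴ − 25x² − 22x + 9) ÷ lead(D) = 4x⁴ ÷ 2x = 2x³. Subtract (2x³)·D = 4x⁴ + 6x³. Remainder: −6x³ − 25x² − 22x + 9.
Step 5: lead(−6x³ − 25x² − 22x + 9) ÷ lead(D) = −6x³ ÷ 2x = −3x². Subtract (−3x²)·D = −6x³ − 9x². Remainder: −16x² − 22x + 9.
Step 6: lead(−16x² − 22x + 9) ÷ lead(D) = −16x² ÷ 2x = −8x. Subtract (−8x)·D = −16x² − 24x. Remainder: 2x + 9.
Step 7: lead(2x + 9) ÷ lead(D) = 2x ÷ 2x = 1. Subtract (1)·D = 2x + 3. Remainder: 6.

R(x) = 6, so D(x) is not a factor of P(x). no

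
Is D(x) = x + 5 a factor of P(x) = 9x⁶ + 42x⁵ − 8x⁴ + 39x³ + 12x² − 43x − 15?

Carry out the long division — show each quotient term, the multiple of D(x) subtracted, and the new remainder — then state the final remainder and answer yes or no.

R(x) = 0, so D(x) is a factor of P(x). yes

Step 1: lead(9x⁶ + 42x⁵ − 8x⁴ + 39x³ + 12x² − 43x − 15) ÷ lead(D) = 9x⁶ ÷ x = 9x⁵. Subtract (9x⁵)·D = 9x⁶ + 45x⁵. Remainder: −3x⁵ − 8x⁴ + 39x³ + 12x² − 43x − 15.
Step 2: lead(−3x⁵ − 8x⁴ + 39x³ + 12x² − 43x − 15) ÷ lead(D) = −3x⁵ ÷ x = −3x⁴. Subtract (−3x⁴)·D = −3x⁵ − 15x⁴. Remainder: 7x⁴ + 39x³ + 12x² − 43x − 15.
Step 3: lead(7x⁴ + 39x³ + 12x² − 43x − 15) ÷ lead(D) = 7x⁴ ÷ x = 7x³. Subtract (7x³)·D = 7x⁴ + 35x³. Remainder: 4x³ + 12x² − 43x − 15.
Step 4: lead(4x³ + 12x² − 43x − 15) ÷ lead(D) = 4x³ ÷ x = 4x². Subtract (4x²)·D = 4x³ + 20x². Remainder: −8x² − 43x − 15.
Step 5: lead(−8x² − 43x − 15) ÷ lead(D) = −8x² ÷ x = −8x. Subtract (−8x)·D = −8x² − 40x. Remainder: −3x − 15.
Step 6: lead(−3x − 15) ÷ lead(D) = −3x ÷ x = −3. Subtract (−3)·D = −3x − 15. Remainder: 0.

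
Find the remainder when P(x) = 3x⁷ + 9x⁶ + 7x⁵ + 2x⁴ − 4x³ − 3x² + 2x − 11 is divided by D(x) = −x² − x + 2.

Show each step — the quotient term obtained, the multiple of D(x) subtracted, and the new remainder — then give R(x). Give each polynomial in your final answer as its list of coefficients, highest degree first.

R = [5]

Step 1: lead(3x⁷ + 9x⁶ + 7x⁵ + 2x⁴ − 4x³ − 3x² + 2x − 11) ÷ lead(D) = 3x⁷ ÷ −x² = −3x⁵. Subtract (−3x⁵)·D = 3x⁷ + 3x⁶ − 6x⁵. Remainder: 6x⁶ + 13x⁵ + 2x⁴ − 4x³ − 3x² + 2x − 11.
Step 2: lead(6x⁶ + 13x⁵ + 2x⁴ − 4x³ − 3x² + 2x − 11) ÷ lead(D) = 6x⁶ ÷ −x² = −6x⁴. Subtract (−6x⁴)·D = 6x⁶ + 6x⁵ − 12x⁴. Remainder: 7x⁵ + 14x⁴ − 4x³ − 3x² + 2x − 11.
Step 3: lead(7x⁵ + 14x⁴ − 4x³ − 3x² + 2x − 11) ÷ lead(D) = 7x⁵ ÷ −x² = −7x³. Subtract (−7x³)·D = 7x⁵ + 7x⁴ − 14x³. Remainder: 7x⁴ + 10x³ − 3x² + 2x − 11.
Step 4: lead(7x⁴ + 10x³ − 3x² + 2x − 11) ÷ lead(D) = 7x⁴ ÷ −x² = −7x². Subtract (−7x²)·D = 7x⁴ + 7x³ − 14x². Remainder: 3x³ + 11x² + 2x − 11.
Step 5: lead(3x³ + 11x² + 2x − 11) ÷ lead(D) = 3x³ ÷ −x² = −3x. Subtract (−3x)·D = 3x³ + 3x² − 6x. Remainder: 8x² + 8x − 11.
Step 6: lead(8x² + 8x − 11) ÷ lead(D) = 8x² ÷ −x² = −8. Subtract (−8)·D = 8x² + 8x − 16. Remainder: 5.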